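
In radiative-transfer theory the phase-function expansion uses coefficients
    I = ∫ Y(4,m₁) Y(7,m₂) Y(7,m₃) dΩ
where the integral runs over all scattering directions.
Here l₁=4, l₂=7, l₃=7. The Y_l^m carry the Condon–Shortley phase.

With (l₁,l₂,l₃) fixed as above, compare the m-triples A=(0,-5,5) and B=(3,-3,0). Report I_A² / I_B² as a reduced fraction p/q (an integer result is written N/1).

755161/330750

Shared (l₁,l₂,l₃)=(4,7,7): N and (l;000)² cancel in I_A²/I_B².
A: Δ = 4!·4!·10!/19! = 1/58198140; Racah Σ t=0..2: t=0:+1/46448640 t=1:−1/13063680 t=2:+1/58060800 = -79/2090188800; ⇒ 3j(4 7 7; 0 -5 5)² = 68651/5290740, sgn -1
B: Δ = 4!·4!·10!/19! = 1/58198140; Racah Σ t=0..1: t=0:+1/2488320 t=1:−1/4354560 = 1/5806080; ⇒ 3j(4 7 7; 3 -3 0)² = 525/92378, sgn -1
I_A²/I_B² = (68651/5290740)/(525/92378) = 755161/330750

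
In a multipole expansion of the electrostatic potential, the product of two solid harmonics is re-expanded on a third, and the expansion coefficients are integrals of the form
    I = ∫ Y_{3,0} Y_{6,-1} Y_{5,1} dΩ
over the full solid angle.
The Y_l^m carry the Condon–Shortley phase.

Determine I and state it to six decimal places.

Rules hold: Σm=0, L=14 even, 3≤5≤9.
N = 7·13·11 = 1001
Δ = 4!·2!·8!/15! = 1/675675
Racah Σ t=1..3: t=1:−1/8640 t=2:+1/2304 t=3:−1/8640 = 7/34560
⇒ 3j(3 6 5; 0 0 0)² = 7/429, sgn -1
Racah Σ t=1..3: t=1:−1/6912 t=2:+1/2880 t=3:−1/17280 = 1/6912
⇒ 3j(3 6 5; 0 -1 1)² = 5/429, sgn +1
4πI² = N·(3j₀)²·(3jₘ)² = 245/1287
I = -1·√(0.190365/4π) = -0.12308038

-0.123080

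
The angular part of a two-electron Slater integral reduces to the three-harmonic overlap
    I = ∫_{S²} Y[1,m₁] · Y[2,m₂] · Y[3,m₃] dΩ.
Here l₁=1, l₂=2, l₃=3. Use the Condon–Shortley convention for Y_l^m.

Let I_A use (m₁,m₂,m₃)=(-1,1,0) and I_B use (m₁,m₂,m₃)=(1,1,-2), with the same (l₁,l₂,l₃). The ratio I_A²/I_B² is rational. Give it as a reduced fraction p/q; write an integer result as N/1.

3/10

Shared (l₁,l₂,l₃)=(1,2,3): N and (l;000)² cancel in I_A²/I_B².
A: Δ = 0!·2!·4!/7! = 1/105; Racah Σ t=0..0: t=0:+1/12 = 1/12; ⇒ 3j(1 2 3; -1 1 0)² = 1/35, sgn -1
B: Δ = 0!·2!·4!/7! = 1/105; Racah Σ t=0..0: t=0:+1/12 = 1/12; ⇒ 3j(1 2 3; 1 1 -2)² = 2/21, sgn -1
I_A²/I_B² = (1/35)/(2/21) = 3/10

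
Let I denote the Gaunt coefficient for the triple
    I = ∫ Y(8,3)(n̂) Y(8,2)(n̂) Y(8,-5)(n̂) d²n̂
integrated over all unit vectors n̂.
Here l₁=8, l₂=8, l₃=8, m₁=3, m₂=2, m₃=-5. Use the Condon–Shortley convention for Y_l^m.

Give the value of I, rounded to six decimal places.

m-sum 0 ✓  L=24 even ✓  0≤8≤16 ✓
Π(2lᵢ+1) = 17×17×17 = 4913
triangle coeff Δ(8,8,8) = 1/236637794250
Σ_t [0,8]: t=0:+1/65548320768000 t=1:−1/128024064000 t=2:+1/2985984000 t=3:−1/373248000 t=4:+1/191102976 t=5:−1/373248000 t=6:+1/2985984000 t=7:−1/128024064000 t=8:+1/65548320768000 = 11/20808990720
(3j)²=490/96577 [(8 8 8; 0 0 0)], sign=+1
Σ_t [2,5]: t=2:+1/41803776000 t=3:−1/5225472000 t=4:+1/4180377600 t=5:−1/20901888000 = 1/41803776000
(3j)²=42/37145 [(8 8 8; 3 2 -5)], sign=-1
⇒ 4πI² = 69972/2482597
I = (-1)√(69972/2482597/(4π)) = -0.04735917

-0.047359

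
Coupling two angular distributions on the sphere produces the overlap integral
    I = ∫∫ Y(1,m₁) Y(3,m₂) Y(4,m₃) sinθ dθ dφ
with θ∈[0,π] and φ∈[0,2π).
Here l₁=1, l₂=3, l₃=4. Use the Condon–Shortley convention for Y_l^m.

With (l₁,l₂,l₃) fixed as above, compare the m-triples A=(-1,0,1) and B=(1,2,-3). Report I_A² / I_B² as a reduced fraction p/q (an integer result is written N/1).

10/21

Same 1,3,4: normalisation and zero-m 3j drop out of the ratio.
A: Δ: 0! 2! 6! / 9! → 1/252; sum: t=0:+1/72 = 1/72; 3j²(1 3 4; -1 0 1) = Δ·Π!·Σ² = 5/126  (sign -1)
B: Δ: 0! 2! 6! / 9! → 1/252; sum: t=0:+1/240 = 1/240; 3j²(1 3 4; 1 2 -3) = Δ·Π!·Σ² = 1/12  (sign -1)
I_A²/I_B² = (5/126)/(1/12) = 10/21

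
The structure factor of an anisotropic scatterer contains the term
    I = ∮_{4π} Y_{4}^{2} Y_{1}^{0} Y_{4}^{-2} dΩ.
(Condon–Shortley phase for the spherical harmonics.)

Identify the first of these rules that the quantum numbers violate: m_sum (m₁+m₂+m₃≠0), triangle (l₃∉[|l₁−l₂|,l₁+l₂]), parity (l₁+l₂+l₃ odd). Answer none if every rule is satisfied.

azimuthal sum: 2 + 0 − 2 = 0  ✓
3 ≤ 4 ≤ 5 (triangle on l)  ✓
L = 4 + 1 + 4 = 9 (odd)  ✗

parity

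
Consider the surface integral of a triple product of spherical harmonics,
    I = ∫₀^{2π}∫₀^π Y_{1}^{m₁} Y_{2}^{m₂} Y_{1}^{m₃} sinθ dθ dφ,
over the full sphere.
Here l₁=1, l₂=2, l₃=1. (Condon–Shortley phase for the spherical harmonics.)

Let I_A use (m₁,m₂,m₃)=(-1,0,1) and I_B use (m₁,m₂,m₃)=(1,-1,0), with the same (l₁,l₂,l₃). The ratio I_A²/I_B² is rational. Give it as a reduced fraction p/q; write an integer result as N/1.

l's match ⇒ only the (l;m) 3-j factors differ between A and B.
A: triangle coeff Δ(1,2,1) = 1/30; Σ_t [2,2]: t=2:+1/4 = 1/4; (3j)²=1/30 [(1 2 1; -1 0 1)], sign=+1
B: triangle coeff Δ(1,2,1) = 1/30; Σ_t [0,0]: t=0:+1/2 = 1/2; (3j)²=1/10 [(1 2 1; 1 -1 0)], sign=-1
I_A²/I_B² = (1/30)/(1/10) = 1/3

1/3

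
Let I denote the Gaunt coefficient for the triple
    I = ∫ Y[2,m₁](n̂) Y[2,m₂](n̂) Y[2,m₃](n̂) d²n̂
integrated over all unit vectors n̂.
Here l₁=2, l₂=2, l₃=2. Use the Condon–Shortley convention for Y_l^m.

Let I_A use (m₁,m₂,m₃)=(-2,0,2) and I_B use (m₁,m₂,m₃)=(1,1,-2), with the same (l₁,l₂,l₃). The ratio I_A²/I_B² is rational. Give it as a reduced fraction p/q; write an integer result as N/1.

l's match ⇒ only the (l;m) 3-j factors differ between A and B.
A: triangle coeff Δ(2,2,2) = 1/630; Σ_t [2,2]: t=2:+1/8 = 1/8; (3j)²=2/35 [(2 2 2; -2 0 2)], sign=+1
B: triangle coeff Δ(2,2,2) = 1/630; Σ_t [1,1]: t=1:−1/4 = -1/4; (3j)²=3/35 [(2 2 2; 1 1 -2)], sign=-1
I_A²/I_B² = (2/35)/(3/35) = 2/3

2/3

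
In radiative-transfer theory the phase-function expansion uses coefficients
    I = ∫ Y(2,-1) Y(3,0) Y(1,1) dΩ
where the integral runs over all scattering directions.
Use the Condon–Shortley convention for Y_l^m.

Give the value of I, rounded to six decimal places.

m-sum 0 ✓  L=6 even ✓  1≤1≤5 ✓
Π(2lᵢ+1) = 5×7×3 = 105
triangle coeff Δ(2,3,1) = 1/105
Σ_t [2,2]: t=2:+1/4 = 1/4
(3j)²=3/35 [(2 3 1; 0 0 0)], sign=-1
Σ_t [3,3]: t=3:−1/12 = -1/12
(3j)²=1/35 [(2 3 1; -1 0 1)], sign=-1
⇒ 4πI² = 9/35
I = (+1)√(9/35/(4π)) = 0.14304817

0.143048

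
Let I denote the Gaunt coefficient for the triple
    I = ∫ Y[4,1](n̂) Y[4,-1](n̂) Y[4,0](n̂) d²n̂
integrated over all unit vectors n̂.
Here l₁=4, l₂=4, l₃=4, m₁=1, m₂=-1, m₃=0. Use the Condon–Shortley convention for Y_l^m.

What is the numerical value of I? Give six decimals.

m-sum 0 ✓  L=12 even ✓  0≤4≤8 ✓
Π(2lᵢ+1) = 9×9×9 = 729
triangle coeff Δ(4,4,4) = 1/450450
Σ_t [0,4]: t=0:+1/13824 t=1:−1/216 t=2:+1/64 t=3:−1/216 t=4:+1/13824 = 5/768
(3j)²=18/1001 [(4 4 4; 0 0 0)], sign=+1
Σ_t [0,3]: t=0:+1/864 t=1:−1/96 t=2:+1/144 t=3:−1/3456 = -1/384
(3j)²=9/2002 [(4 4 4; 1 -1 0)], sign=-1
⇒ 4πI² = 59049/1002001
I = (-1)√(59049/1002001/(4π)) = -0.06848055

-0.068481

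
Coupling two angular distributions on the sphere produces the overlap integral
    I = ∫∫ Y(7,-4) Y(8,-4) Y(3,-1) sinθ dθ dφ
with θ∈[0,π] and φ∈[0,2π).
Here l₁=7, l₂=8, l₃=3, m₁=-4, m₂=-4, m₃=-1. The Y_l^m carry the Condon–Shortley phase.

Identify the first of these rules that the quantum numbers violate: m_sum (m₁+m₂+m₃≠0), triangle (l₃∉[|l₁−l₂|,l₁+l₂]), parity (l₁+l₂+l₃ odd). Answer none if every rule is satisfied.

m₁+m₂+m₃ = -4 − 4 − 1 = -9  ✗
triangle: |7−8|=1 ≤ l₃=3 ≤ 7+8=15
parity: l₁+l₂+l₃ = 18 is even

m_sum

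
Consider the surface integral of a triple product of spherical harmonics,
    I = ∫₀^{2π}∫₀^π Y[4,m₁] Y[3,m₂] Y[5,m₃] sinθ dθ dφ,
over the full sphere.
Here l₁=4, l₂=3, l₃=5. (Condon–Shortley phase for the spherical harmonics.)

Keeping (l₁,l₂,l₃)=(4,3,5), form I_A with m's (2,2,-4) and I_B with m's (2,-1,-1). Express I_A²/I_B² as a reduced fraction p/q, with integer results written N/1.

Same 4,3,5: normalisation and zero-m 3j drop out of the ratio.
A: Δ: 2! 6! 4! / 13! → 1/180180; sum: t=1:−1/2880 t=2:+1/8640 = -1/4320; 3j²(4 3 5; 2 2 -4) = Δ·Π!·Σ² = 8/429  (sign +1)
B: Δ: 2! 6! 4! / 13! → 1/180180; sum: t=0:+1/384 t=1:−1/720 t=2:+1/34560 = 43/34560; 3j²(4 3 5; 2 -1 -1) = Δ·Π!·Σ² = 1849/180180  (sign +1)
I_A²/I_B² = (8/429)/(1849/180180) = 3360/1849

3360/1849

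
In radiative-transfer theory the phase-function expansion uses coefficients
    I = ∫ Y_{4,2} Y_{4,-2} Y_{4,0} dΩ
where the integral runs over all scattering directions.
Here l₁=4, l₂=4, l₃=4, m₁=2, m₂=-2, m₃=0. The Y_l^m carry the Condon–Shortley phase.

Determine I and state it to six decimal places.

m-sum 0 ✓  L=12 even ✓  0≤4≤8 ✓
Π(2lᵢ+1) = 9×9×9 = 729
triangle coeff Δ(4,4,4) = 1/450450
Σ_t [0,4]: t=0:+1/13824 t=1:−1/216 t=2:+1/64 t=3:−1/216 t=4:+1/13824 = 5/768
(3j)²=18/1001 [(4 4 4; 0 0 0)], sign=+1
Σ_t [0,2]: t=0:+1/384 t=1:−1/216 t=2:+1/2304 = -11/6912
(3j)²=11/1638 [(4 4 4; 2 -2 0)], sign=-1
⇒ 4πI² = 729/8281
I = (-1)√(729/8281/(4π)) = -0.08369845

-0.083698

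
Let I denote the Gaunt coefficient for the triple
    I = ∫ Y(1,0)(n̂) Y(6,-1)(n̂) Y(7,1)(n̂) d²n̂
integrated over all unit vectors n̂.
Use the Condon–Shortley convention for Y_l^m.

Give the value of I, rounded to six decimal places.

m-sum 0 ✓  L=14 even ✓  5≤7≤7 ✓
Π(2lᵢ+1) = 3×13×15 = 585
triangle coeff Δ(1,6,7) = 1/1365
Σ_t [0,0]: t=0:+1/518400 = 1/518400
(3j)²=7/195 [(1 6 7; 0 0 0)], sign=-1
Σ_t [0,0]: t=0:+1/604800 = 1/604800
(3j)²=16/455 [(1 6 7; 0 -1 1)], sign=+1
⇒ 4πI² = 48/65
I = (-1)√(48/65/(4π)) = -0.24241473

-0.242415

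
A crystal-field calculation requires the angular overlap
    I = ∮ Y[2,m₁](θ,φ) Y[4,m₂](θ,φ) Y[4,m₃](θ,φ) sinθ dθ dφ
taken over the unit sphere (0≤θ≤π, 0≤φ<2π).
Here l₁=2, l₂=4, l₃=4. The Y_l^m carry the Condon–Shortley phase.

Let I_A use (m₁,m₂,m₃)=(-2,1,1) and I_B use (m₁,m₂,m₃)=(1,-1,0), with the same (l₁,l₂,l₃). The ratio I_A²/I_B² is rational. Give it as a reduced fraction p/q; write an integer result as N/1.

l's match ⇒ only the (l;m) 3-j factors differ between A and B.
A: triangle coeff Δ(2,4,4) = 1/13860; Σ_t [2,2]: t=2:+1/144 = 1/144; (3j)²=10/231 [(2 4 4; -2 1 1)], sign=-1
B: triangle coeff Δ(2,4,4) = 1/13860; Σ_t [0,1]: t=0:+1/72 t=1:−1/96 = 1/288; (3j)²=1/462 [(2 4 4; 1 -1 0)], sign=+1
I_A²/I_B² = (10/231)/(1/462) = 20/1

20/1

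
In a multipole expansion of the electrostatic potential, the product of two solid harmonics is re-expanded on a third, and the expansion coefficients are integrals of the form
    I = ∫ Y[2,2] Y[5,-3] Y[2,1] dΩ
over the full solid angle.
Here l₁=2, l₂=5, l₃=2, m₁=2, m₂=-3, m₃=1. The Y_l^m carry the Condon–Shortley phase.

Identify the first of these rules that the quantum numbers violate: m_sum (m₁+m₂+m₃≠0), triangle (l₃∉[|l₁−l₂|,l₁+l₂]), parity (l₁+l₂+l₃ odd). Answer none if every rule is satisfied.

triangle

m₁+m₂+m₃ = 2 − 3 + 1 = 0  ✓
triangle: |2−5|=3 ≤ l₃=2 ≤ 2+5=7  ✗
parity: l₁+l₂+l₃ = 9 is odd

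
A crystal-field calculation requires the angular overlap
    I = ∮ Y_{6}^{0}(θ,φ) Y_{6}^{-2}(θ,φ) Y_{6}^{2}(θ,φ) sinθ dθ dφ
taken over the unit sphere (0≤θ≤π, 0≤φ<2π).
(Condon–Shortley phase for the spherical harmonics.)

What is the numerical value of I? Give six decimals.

Checks pass: Σm=0; 18 even; l₃=6∈[0,12].
(2·6+1)(2·6+1)(2·6+1) = 2197
Δ: 6! 6! 6! / 19! → 1/325909584
sum: t=0:+1/373248000 t=1:−1/1728000 t=2:+1/110592 t=3:−1/46656 t=4:+1/110592 t=5:−1/1728000 t=6:+1/373248000 = -7/1555200
3j²(6 6 6; 0 0 0) = Δ·Π!·Σ² = 400/46189  (sign -1)
sum: t=0:+1/24883200 t=1:−1/518400 t=2:+1/110592 t=3:−1/155520 t=4:+1/1658880 = 11/8294400
3j²(6 6 6; 0 -2 2) = Δ·Π!·Σ² = 11/4199  (sign +1)
combine: 4πI² = 2197·400/46189·11/4199 = 5200/104329
take √, sign -1: I = -0.06297878

-0.062979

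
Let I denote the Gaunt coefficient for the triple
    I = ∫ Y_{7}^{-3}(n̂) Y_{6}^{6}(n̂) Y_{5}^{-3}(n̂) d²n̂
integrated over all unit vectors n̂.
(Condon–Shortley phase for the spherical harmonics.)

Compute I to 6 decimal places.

-0.117735

Checks pass: Σm=0; 18 even; l₃=5∈[1,13].
(2·7+1)(2·6+1)(2·5+1) = 2145
Δ: 8! 6! 4! / 19! → 1/174594420
sum: t=2:+1/4147200 t=3:−1/207360 t=4:+1/82944 t=5:−1/207360 t=6:+1/4147200 = 1/345600
3j²(7 6 5; 0 0 0) = Δ·Π!·Σ² = 420/46189  (sign -1)
sum: t=8:+1/46448640 = 1/46448640
3j²(7 6 5; -3 6 -3) = Δ·Π!·Σ² = 75/8398  (sign +1)
combine: 4πI² = 2145·420/46189·75/8398 = 236250/1356277
take √, sign -1: I = -0.11773532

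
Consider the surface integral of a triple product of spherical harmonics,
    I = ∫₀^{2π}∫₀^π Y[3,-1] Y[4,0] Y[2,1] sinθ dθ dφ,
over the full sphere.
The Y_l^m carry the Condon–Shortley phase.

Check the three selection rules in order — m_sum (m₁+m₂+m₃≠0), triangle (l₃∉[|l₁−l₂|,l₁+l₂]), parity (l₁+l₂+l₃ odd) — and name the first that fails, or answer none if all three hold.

m₁+m₂+m₃ = -1 + 0 + 1 = 0  ✓
triangle: |3−4|=1 ≤ l₃=2 ≤ 3+4=7  ✓
parity: l₁+l₂+l₃ = 9 is odd  ✗

parity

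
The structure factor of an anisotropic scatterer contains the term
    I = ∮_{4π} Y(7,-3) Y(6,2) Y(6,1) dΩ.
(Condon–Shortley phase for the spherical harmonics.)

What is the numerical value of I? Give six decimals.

l₁+l₂+l₃=19 is odd: 3j(l;000)=0 ⇒ I=0

0.000000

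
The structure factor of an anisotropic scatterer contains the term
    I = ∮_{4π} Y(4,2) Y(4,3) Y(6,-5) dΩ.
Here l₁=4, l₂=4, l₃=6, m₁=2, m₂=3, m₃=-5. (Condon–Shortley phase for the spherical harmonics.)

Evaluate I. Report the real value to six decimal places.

m-sum 0 ✓  L=14 even ✓  0≤6≤8 ✓
Π(2lᵢ+1) = 9×9×13 = 1053
triangle coeff Δ(4,4,6) = 1/1261260
Σ_t [0,2]: t=0:+1/4608 t=1:−1/1296 t=2:+1/4608 = -7/20736
(3j)²=20/1287 [(4 4 6; 0 0 0)], sign=-1
Σ_t [1,2]: t=1:−1/86400 t=2:+1/172800 = -1/172800
(3j)²=1/130 [(4 4 6; 2 3 -5)], sign=+1
⇒ 4πI² = 18/143
I = (-1)√(18/143/(4π)) = -0.10008369

-0.100084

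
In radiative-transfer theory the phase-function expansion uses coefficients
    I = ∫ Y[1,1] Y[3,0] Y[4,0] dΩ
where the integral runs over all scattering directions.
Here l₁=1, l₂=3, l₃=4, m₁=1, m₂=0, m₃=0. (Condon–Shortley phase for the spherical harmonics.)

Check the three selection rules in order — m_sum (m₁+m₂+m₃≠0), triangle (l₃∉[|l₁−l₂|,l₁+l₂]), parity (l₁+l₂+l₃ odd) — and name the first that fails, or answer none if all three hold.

m_sum

Σmᵢ = 1  ✗
l₃∈[|l₁−l₂|,l₁+l₂]=[2,4], have l₃=4
Σlᵢ = 8 ⇒ even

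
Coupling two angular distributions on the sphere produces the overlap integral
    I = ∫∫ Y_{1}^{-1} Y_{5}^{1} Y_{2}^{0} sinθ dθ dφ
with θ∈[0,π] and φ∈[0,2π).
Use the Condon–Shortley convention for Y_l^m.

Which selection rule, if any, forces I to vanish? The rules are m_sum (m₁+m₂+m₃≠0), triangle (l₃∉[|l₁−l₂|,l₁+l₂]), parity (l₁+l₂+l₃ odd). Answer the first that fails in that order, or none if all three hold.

Σmᵢ = 0  ✓
l₃∈[|l₁−l₂|,l₁+l₂]=[4,6], have l₃=2  ✗
Σlᵢ = 8 ⇒ even

triangle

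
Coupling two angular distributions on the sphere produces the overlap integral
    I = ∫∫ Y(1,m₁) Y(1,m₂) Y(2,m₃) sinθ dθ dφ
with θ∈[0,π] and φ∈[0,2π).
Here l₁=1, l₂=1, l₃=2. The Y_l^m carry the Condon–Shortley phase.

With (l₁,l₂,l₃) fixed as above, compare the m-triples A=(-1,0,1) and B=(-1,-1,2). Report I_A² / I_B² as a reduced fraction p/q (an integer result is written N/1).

l's match ⇒ only the (l;m) 3-j factors differ between A and B.
A: triangle coeff Δ(1,1,2) = 1/30; Σ_t [0,0]: t=0:+1/2 = 1/2; (3j)²=1/10 [(1 1 2; -1 0 1)], sign=-1
B: triangle coeff Δ(1,1,2) = 1/30; Σ_t [0,0]: t=0:+1/4 = 1/4; (3j)²=1/5 [(1 1 2; -1 -1 2)], sign=+1
I_A²/I_B² = (1/10)/(1/5) = 1/2

1/2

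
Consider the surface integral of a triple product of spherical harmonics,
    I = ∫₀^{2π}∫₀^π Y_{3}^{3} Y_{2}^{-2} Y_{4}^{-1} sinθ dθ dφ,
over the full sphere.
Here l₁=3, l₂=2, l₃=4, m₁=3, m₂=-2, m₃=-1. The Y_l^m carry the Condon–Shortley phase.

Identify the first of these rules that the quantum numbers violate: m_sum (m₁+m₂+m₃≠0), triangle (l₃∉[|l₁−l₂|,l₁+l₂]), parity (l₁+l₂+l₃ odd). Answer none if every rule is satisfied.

azimuthal sum: 3 − 2 − 1 = 0  ✓
1 ≤ 4 ≤ 5 (triangle on l)  ✓
L = 3 + 2 + 4 = 9 (odd)  ✗

parity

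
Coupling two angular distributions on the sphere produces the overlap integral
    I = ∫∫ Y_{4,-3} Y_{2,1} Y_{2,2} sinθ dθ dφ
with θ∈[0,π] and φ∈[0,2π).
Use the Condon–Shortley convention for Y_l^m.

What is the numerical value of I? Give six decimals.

-0.238414

Checks pass: Σm=0; 8 even; l₃=2∈[2,6].
(2·4+1)(2·2+1)(2·2+1) = 225
Δ: 4! 4! 0! / 9! → 1/630
sum: t=2:+1/16 = 1/16
3j²(4 2 2; 0 0 0) = Δ·Π!·Σ² = 2/35  (sign +1)
sum: t=3:−1/144 = -1/144
3j²(4 2 2; -3 1 2) = Δ·Π!·Σ² = 1/18  (sign -1)
combine: 4πI² = 225·2/35·1/18 = 5/7
take √, sign -1: I = -0.23841361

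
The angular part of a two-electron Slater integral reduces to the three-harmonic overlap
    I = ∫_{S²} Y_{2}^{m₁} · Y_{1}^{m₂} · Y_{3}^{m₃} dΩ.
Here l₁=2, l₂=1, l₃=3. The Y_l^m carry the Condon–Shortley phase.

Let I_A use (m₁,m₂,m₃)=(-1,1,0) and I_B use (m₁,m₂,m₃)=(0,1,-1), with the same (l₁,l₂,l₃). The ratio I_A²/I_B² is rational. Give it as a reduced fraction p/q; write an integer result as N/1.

l's match ⇒ only the (l;m) 3-j factors differ between A and B.
A: triangle coeff Δ(2,1,3) = 1/105; Σ_t [0,0]: t=0:+1/12 = 1/12; (3j)²=1/35 [(2 1 3; -1 1 0)], sign=-1
B: triangle coeff Δ(2,1,3) = 1/105; Σ_t [0,0]: t=0:+1/8 = 1/8; (3j)²=2/35 [(2 1 3; 0 1 -1)], sign=+1
I_A²/I_B² = (1/35)/(2/35) = 1/2

1/2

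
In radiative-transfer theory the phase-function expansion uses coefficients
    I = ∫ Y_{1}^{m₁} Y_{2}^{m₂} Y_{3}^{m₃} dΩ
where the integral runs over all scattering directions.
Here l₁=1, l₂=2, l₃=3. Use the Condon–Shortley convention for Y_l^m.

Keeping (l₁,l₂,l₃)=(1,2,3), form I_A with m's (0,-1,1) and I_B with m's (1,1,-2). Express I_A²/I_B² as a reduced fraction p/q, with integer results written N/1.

Same 1,2,3: normalisation and zero-m 3j drop out of the ratio.
A: Δ: 0! 2! 4! / 7! → 1/105; sum: t=0:+1/6 = 1/6; 3j²(1 2 3; 0 -1 1) = Δ·Π!·Σ² = 8/105  (sign +1)
B: Δ: 0! 2! 4! / 7! → 1/105; sum: t=0:+1/12 = 1/12; 3j²(1 2 3; 1 1 -2) = Δ·Π!·Σ² = 2/21  (sign -1)
I_A²/I_B² = (8/105)/(2/21) = 4/5

4/5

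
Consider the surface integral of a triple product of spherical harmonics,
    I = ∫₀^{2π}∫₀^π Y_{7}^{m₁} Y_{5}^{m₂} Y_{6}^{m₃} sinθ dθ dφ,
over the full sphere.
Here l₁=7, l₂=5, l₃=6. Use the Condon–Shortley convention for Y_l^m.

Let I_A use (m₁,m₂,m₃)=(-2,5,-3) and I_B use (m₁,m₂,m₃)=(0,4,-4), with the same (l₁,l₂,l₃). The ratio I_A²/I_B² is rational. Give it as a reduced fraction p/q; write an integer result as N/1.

l's match ⇒ only the (l;m) 3-j factors differ between A and B.
A: triangle coeff Δ(7,5,6) = 1/174594420; Σ_t [6,6]: t=6:+1/12441600 = 1/12441600; (3j)²=588/46189 [(7 5 6; -2 5 -3)], sign=-1
B: triangle coeff Δ(7,5,6) = 1/174594420; Σ_t [5,6]: t=5:−1/4147200 t=6:+1/21772800 = -17/87091200; (3j)²=119/8151 [(7 5 6; 0 4 -4)], sign=-1
I_A²/I_B² = (588/46189)/(119/8151) = 252/289

252/289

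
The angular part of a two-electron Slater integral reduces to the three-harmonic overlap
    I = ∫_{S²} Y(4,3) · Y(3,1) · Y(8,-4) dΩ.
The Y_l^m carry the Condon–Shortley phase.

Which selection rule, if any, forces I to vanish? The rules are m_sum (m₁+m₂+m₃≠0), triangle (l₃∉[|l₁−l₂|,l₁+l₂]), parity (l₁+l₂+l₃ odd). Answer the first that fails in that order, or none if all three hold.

triangle

Σmᵢ = 0  ✓
l₃∈[|l₁−l₂|,l₁+l₂]=[1,7], have l₃=8  ✗
Σlᵢ = 15 ⇒ odd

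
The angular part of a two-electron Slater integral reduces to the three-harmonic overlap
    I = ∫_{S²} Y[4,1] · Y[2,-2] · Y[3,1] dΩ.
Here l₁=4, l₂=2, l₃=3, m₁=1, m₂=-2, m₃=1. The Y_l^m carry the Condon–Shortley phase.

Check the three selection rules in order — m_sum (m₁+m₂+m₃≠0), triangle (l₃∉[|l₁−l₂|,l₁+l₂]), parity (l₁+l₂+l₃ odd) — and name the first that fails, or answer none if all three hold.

Σmᵢ = 0  ✓
l₃∈[|l₁−l₂|,l₁+l₂]=[2,6], have l₃=3  ✓
Σlᵢ = 9 ⇒ odd  ✗

parity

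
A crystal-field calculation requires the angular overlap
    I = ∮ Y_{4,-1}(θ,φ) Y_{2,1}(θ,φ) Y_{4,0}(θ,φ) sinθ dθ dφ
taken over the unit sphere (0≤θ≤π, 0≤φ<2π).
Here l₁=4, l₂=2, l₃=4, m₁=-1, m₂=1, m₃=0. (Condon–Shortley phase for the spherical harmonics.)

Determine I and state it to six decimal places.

-0.044869

m-sum 0 ✓  L=10 even ✓  2≤4≤6 ✓
Π(2lᵢ+1) = 9×5×9 = 405
triangle coeff Δ(4,2,4) = 1/13860
Σ_t [0,2]: t=0:+1/192 t=1:−1/36 t=2:+1/192 = -5/288
(3j)²=20/693 [(4 2 4; 0 0 0)], sign=-1
Σ_t [1,2]: t=1:−1/96 t=2:+1/72 = 1/288
(3j)²=1/462 [(4 2 4; -1 1 0)], sign=+1
⇒ 4πI² = 150/5929
I = (-1)√(150/5929/(4π)) = -0.04486937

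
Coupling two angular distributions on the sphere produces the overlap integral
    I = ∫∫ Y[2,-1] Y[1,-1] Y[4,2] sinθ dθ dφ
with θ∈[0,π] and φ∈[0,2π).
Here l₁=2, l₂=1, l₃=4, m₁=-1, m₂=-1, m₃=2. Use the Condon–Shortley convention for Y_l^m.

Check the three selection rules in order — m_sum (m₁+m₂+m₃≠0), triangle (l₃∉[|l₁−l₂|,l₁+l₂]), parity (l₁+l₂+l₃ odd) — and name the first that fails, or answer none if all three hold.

triangle

m₁+m₂+m₃ = -1 − 1 + 2 = 0  ✓
triangle: |2−1|=1 ≤ l₃=4 ≤ 2+1=3  ✗
parity: l₁+l₂+l₃ = 7 is odd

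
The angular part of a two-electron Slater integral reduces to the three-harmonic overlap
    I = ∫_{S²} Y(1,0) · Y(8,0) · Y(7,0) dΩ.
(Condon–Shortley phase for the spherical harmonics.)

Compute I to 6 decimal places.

0.244780

Rules hold: Σm=0, L=16 even, 7≤7≤9.
N = 3·17·15 = 765
Δ = 2!·0!·14!/17! = 1/2040
Racah Σ t=1..1: t=1:−1/25401600 = -1/25401600
⇒ 3j(1 8 7; 0 0 0)² = 8/255, sgn +1
(m-triple is (0,0,0) — same symbol as above.)
4πI² = N·(3j₀)²·(3jₘ)² = 64/85
I = +1·√(0.752941/4π) = 0.24477981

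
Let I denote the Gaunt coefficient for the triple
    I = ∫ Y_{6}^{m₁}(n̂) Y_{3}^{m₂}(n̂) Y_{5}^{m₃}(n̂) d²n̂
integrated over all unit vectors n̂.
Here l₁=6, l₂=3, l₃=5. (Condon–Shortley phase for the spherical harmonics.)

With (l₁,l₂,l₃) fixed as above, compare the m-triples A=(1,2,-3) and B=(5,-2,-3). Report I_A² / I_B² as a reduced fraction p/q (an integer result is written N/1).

32/33

l's match ⇒ only the (l;m) 3-j factors differ between A and B.
A: triangle coeff Δ(6,3,5) = 1/675675; Σ_t [3,4]: t=3:−1/17280 t=4:+1/120960 = -1/20160; (3j)²=64/3003 [(6 3 5; 1 2 -3)], sign=-1
B: triangle coeff Δ(6,3,5) = 1/675675; Σ_t [0,1]: t=0:+1/120960 t=1:−1/483840 = 1/161280; (3j)²=2/91 [(6 3 5; 5 -2 -3)], sign=+1
I_A²/I_B² = (64/3003)/(2/91) = 32/33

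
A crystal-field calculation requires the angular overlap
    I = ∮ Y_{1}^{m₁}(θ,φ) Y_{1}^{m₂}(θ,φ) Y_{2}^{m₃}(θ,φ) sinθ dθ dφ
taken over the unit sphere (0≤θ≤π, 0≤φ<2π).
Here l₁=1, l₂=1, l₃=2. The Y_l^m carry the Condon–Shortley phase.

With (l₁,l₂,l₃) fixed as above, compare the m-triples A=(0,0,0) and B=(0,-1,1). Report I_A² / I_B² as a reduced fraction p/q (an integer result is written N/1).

4/3

l's match ⇒ only the (l;m) 3-j factors differ between A and B.
A: triangle coeff Δ(1,1,2) = 1/30; Σ_t [0,0]: t=0:+1/1 = 1/1; (3j)²=2/15 [(1 1 2; 0 0 0)], sign=+1
B: triangle coeff Δ(1,1,2) = 1/30; Σ_t [0,0]: t=0:+1/2 = 1/2; (3j)²=1/10 [(1 1 2; 0 -1 1)], sign=-1
I_A²/I_B² = (2/15)/(1/10) = 4/3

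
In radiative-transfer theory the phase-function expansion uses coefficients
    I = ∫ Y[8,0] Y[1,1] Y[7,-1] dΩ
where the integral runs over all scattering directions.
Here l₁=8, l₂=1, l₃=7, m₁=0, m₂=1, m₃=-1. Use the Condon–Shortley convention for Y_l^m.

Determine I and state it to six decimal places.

0.161907

Checks pass: Σm=0; 16 even; l₃=7∈[7,9].
(2·8+1)(2·1+1)(2·7+1) = 765
Δ: 2! 14! 0! / 17! → 1/2040
sum: t=1:−1/25401600 = -1/25401600
3j²(8 1 7; 0 0 0) = Δ·Π!·Σ² = 8/255  (sign +1)
sum: t=2:+1/58060800 = 1/58060800
3j²(8 1 7; 0 1 -1) = Δ·Π!·Σ² = 7/510  (sign +1)
combine: 4πI² = 765·8/255·7/510 = 28/85
take √, sign +1: I = 0.16190663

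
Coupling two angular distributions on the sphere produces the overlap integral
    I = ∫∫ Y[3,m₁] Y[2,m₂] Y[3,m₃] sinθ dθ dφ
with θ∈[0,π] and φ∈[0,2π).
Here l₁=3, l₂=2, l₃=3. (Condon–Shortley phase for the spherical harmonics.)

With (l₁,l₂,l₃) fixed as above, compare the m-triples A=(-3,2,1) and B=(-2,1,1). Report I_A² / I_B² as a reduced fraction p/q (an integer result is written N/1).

2/3

Shared (l₁,l₂,l₃)=(3,2,3): N and (l;000)² cancel in I_A²/I_B².
A: Δ = 2!·4!·2!/9! = 1/3780; Racah Σ t=2..2: t=2:+1/96 = 1/96; ⇒ 3j(3 2 3; -3 2 1)² = 1/42, sgn +1
B: Δ = 2!·4!·2!/9! = 1/3780; Racah Σ t=1..2: t=1:−1/48 t=2:+1/12 = 1/16; ⇒ 3j(3 2 3; -2 1 1)² = 1/28, sgn +1
I_A²/I_B² = (1/42)/(1/28) = 2/3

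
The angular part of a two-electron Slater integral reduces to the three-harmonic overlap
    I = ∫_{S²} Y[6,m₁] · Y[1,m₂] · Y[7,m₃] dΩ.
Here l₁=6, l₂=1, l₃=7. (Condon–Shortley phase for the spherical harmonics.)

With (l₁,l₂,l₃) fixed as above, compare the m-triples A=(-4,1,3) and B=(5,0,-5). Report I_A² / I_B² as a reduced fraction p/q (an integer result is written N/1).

1/4

Same 6,1,7: normalisation and zero-m 3j drop out of the ratio.
A: Δ: 0! 12! 2! / 15! → 1/1365; sum: t=0:+1/14515200 = 1/14515200; 3j²(6 1 7; -4 1 3) = Δ·Π!·Σ² = 2/455  (sign +1)
B: Δ: 0! 12! 2! / 15! → 1/1365; sum: t=0:+1/39916800 = 1/39916800; 3j²(6 1 7; 5 0 -5) = Δ·Π!·Σ² = 8/455  (sign +1)
I_A²/I_B² = (2/455)/(8/455) = 1/4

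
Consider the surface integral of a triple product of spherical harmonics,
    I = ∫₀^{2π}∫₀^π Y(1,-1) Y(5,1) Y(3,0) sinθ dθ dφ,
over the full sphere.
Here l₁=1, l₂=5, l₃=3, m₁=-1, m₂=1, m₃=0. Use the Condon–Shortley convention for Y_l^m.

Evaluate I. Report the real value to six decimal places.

|1−5|≤3≤1+5 violated ⇒ I = 0

0.000000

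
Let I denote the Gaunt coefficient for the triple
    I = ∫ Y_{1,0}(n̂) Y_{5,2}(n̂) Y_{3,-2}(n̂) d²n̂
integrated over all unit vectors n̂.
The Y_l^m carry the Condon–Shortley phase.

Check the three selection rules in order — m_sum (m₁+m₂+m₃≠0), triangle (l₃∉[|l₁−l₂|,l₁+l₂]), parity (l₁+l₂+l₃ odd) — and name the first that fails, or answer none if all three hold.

m₁+m₂+m₃ = 0 + 2 − 2 = 0  ✓
triangle: |1−5|=4 ≤ l₃=3 ≤ 1+5=6  ✗
parity: l₁+l₂+l₃ = 9 is odd

triangle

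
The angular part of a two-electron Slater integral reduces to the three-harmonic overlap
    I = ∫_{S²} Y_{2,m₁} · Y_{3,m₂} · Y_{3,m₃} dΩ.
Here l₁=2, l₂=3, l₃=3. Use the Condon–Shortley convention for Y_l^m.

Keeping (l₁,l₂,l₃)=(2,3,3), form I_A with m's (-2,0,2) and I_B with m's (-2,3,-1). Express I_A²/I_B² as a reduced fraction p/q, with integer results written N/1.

Shared (l₁,l₂,l₃)=(2,3,3): N and (l;000)² cancel in I_A²/I_B².
A: Δ = 2!·2!·4!/9! = 1/3780; Racah Σ t=2..2: t=2:+1/24 = 1/24; ⇒ 3j(2 3 3; -2 0 2)² = 1/21, sgn -1
B: Δ = 2!·2!·4!/9! = 1/3780; Racah Σ t=2..2: t=2:+1/96 = 1/96; ⇒ 3j(2 3 3; -2 3 -1)² = 1/42, sgn +1
I_A²/I_B² = (1/21)/(1/42) = 2/1

2/1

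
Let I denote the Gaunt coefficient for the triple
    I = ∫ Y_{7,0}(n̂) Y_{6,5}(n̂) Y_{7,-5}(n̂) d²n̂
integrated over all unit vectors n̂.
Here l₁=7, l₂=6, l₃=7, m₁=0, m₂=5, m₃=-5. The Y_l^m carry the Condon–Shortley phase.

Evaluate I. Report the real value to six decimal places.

Rules hold: Σm=0, L=20 even, 1≤7≤13.
N = 15·13·15 = 2925
Δ = 6!·8!·6!/21! = 1/2444321880
Racah Σ t=0..6: t=0:+1/2612736000 t=1:−1/20736000 t=2:+1/1658880 t=3:−1/746496 t=4:+1/1658880 t=5:−1/20736000 t=6:+1/2612736000 = -1/4354560
⇒ 3j(7 6 7; 0 0 0)² = 1000/138567, sgn +1
Racah Σ t=5..6: t=5:−1/124416000 t=6:+1/435456000 = -1/174182400
⇒ 3j(7 6 7; 0 5 -5)² = 55/4199, sgn -1
4πI² = N·(3j₀)²·(3jₘ)² = 375000/1356277
I = -1·√(0.276492/4π) = -0.14833256

-0.148333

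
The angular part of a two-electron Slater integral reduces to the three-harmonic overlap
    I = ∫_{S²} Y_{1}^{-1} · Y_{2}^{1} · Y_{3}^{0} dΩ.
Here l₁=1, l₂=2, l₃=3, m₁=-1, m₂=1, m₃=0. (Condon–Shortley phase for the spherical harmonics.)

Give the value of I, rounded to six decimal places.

0.143048

Checks pass: Σm=0; 6 even; l₃=3∈[1,3].
(2·1+1)(2·2+1)(2·3+1) = 105
Δ: 0! 2! 4! / 7! → 1/105
sum: t=0:+1/4 = 1/4
3j²(1 2 3; 0 0 0) = Δ·Π!·Σ² = 3/35  (sign -1)
sum: t=0:+1/12 = 1/12
3j²(1 2 3; -1 1 0) = Δ·Π!·Σ² = 1/35  (sign -1)
combine: 4πI² = 105·3/35·1/35 = 9/35
take √, sign +1: I = 0.14304817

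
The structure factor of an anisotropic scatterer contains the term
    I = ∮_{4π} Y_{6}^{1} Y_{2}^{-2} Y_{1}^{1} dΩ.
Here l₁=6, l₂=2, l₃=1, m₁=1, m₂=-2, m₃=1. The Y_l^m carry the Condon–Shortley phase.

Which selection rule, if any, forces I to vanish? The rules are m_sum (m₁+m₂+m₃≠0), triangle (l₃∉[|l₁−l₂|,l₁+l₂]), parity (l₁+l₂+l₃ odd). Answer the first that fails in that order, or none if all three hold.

triangle

azimuthal sum: 1 − 2 + 1 = 0  ✓
4 ≤ 1 ≤ 8 (triangle on l)  ✗
L = 6 + 2 + 1 = 9 (odd)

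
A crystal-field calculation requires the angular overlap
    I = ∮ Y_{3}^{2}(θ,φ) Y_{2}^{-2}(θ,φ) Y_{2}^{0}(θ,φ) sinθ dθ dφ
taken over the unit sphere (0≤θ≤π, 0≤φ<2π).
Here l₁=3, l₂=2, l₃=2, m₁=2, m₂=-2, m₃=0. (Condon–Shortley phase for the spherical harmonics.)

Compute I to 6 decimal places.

0.000000

Σlᵢ=7 odd — θ-integrand is odd under cosθ→−cosθ; I=0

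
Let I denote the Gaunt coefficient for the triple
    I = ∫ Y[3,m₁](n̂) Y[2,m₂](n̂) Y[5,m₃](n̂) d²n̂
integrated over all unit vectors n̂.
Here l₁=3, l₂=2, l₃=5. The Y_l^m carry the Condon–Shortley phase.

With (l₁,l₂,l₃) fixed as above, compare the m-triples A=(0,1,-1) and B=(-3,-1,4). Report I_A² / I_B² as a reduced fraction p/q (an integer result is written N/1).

Shared (l₁,l₂,l₃)=(3,2,5): N and (l;000)² cancel in I_A²/I_B².
A: Δ = 0!·6!·4!/11! = 1/2310; Racah Σ t=0..0: t=0:+1/216 = 1/216; ⇒ 3j(3 2 5; 0 1 -1)² = 8/231, sgn +1
B: Δ = 0!·6!·4!/11! = 1/2310; Racah Σ t=0..0: t=0:+1/4320 = 1/4320; ⇒ 3j(3 2 5; -3 -1 4)² = 2/55, sgn -1
I_A²/I_B² = (8/231)/(2/55) = 20/21

20/21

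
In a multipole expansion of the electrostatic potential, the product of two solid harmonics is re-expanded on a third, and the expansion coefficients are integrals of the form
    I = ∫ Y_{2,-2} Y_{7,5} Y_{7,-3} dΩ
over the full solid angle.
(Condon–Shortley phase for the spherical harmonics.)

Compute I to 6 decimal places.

0.139127

Checks pass: Σm=0; 16 even; l₃=7∈[5,9].
(2·2+1)(2·7+1)(2·7+1) = 1125
Δ: 2! 2! 12! / 17! → 1/185640
sum: t=0:+1/2419200 t=1:−1/518400 t=2:+1/2419200 = -1/907200
3j²(2 7 7; 0 0 0) = Δ·Π!·Σ² = 56/3315  (sign +1)
sum: t=2:+1/29030400 = 1/29030400
3j²(2 7 7; -2 5 -3) = Δ·Π!·Σ² = 99/7735  (sign +1)
combine: 4πI² = 1125·56/3315·99/7735 = 11880/48841
take √, sign +1: I = 0.13912687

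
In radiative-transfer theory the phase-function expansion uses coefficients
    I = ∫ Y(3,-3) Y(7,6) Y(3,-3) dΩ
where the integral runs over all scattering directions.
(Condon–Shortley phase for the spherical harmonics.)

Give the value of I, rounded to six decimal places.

l₃=3 ∉ [4,10] — triangle fails ⇒ I = 0

0.000000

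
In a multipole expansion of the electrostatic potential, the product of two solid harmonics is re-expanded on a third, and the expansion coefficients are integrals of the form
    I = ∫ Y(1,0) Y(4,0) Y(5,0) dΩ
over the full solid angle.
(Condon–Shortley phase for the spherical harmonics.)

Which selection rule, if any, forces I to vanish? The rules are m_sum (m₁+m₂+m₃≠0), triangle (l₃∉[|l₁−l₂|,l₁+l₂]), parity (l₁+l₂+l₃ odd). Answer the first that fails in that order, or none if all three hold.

none

m₁+m₂+m₃ = 0 + 0 + 0 = 0  ✓
triangle: |1−4|=3 ≤ l₃=5 ≤ 1+4=5  ✓
parity: l₁+l₂+l₃ = 10 is even  ✓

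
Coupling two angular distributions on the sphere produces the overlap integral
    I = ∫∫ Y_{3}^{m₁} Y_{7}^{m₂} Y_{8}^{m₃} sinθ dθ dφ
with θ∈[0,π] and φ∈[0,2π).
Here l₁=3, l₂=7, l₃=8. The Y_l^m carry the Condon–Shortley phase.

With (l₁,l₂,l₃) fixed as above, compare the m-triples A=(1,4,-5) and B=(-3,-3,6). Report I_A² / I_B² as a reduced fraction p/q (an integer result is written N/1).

3481/6930

Same 3,7,8: normalisation and zero-m 3j drop out of the ratio.
A: Δ: 2! 4! 12! / 19! → 1/5290740; sum: t=0:+1/319334400 t=1:−1/43545600 t=2:+1/104509440 = -59/5748019200; 3j²(3 7 8; 1 4 -5) = Δ·Π!·Σ² = 3481/406980  (sign +1)
B: Δ: 2! 4! 12! / 19! → 1/5290740; sum: t=2:+1/348364800 = 1/348364800; 3j²(3 7 8; -3 -3 6) = Δ·Π!·Σ² = 11/646  (sign +1)
I_A²/I_B² = (3481/406980)/(11/646) = 3481/6930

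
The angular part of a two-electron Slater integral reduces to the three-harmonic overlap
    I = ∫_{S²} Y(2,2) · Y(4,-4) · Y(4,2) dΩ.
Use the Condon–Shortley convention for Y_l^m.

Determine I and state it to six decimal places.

m-sum 0 ✓  L=10 even ✓  2≤4≤6 ✓
Π(2lᵢ+1) = 5×9×9 = 405
triangle coeff Δ(2,4,4) = 1/13860
Σ_t [0,2]: t=0:+1/192 t=1:−1/36 t=2:+1/192 = -5/288
(3j)²=20/693 [(2 4 4; 0 0 0)], sign=-1
Σ_t [0,0]: t=0:+1/2880 = 1/2880
(3j)²=2/165 [(2 4 4; 2 -4 2)], sign=+1
⇒ 4πI² = 120/847
I = (-1)√(120/847/(4π)) = -0.10618031

-0.106180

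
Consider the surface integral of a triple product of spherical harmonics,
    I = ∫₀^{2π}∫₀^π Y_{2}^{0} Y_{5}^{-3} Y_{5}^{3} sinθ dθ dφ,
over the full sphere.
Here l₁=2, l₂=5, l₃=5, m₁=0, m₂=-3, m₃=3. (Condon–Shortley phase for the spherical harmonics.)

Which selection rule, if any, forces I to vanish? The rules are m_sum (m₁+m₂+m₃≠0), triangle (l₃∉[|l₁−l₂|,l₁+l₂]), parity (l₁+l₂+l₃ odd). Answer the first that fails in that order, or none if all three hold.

none

Σmᵢ = 0  ✓
l₃∈[|l₁−l₂|,l₁+l₂]=[3,7], have l₃=5  ✓
Σlᵢ = 12 ⇒ even  ✓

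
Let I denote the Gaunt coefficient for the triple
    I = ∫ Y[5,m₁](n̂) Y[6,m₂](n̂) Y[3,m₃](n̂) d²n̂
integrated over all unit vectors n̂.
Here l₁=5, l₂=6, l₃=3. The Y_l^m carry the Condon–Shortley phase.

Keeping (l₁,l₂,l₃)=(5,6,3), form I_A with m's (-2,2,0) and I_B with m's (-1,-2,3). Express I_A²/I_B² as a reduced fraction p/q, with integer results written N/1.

4/35

l's match ⇒ only the (l;m) 3-j factors differ between A and B.
A: triangle coeff Δ(5,6,3) = 1/675675; Σ_t [5,7]: t=5:−1/8640 t=6:+1/5760 t=7:−1/60480 = 1/24192; (3j)²=8/3003 [(5 6 3; -2 2 0)], sign=-1
B: triangle coeff Δ(5,6,3) = 1/675675; Σ_t [4,4]: t=4:+1/27648 = 1/27648; (3j)²=10/429 [(5 6 3; -1 -2 3)], sign=+1
I_A²/I_B² = (8/3003)/(10/429) = 4/35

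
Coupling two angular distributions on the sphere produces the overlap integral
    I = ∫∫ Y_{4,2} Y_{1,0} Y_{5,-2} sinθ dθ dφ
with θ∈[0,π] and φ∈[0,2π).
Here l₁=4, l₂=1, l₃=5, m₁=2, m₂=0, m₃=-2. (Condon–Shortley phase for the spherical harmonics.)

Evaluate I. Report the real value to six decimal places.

0.225034

m-sum 0 ✓  L=10 even ✓  3≤5≤5 ✓
Π(2lᵢ+1) = 9×3×11 = 297
triangle coeff Δ(4,1,5) = 1/495
Σ_t [0,0]: t=0:+1/576 = 1/576
(3j)²=5/99 [(4 1 5; 0 0 0)], sign=-1
Σ_t [0,0]: t=0:+1/1440 = 1/1440
(3j)²=7/165 [(4 1 5; 2 0 -2)], sign=-1
⇒ 4πI² = 7/11
I = (+1)√(7/11/(4π)) = 0.22503380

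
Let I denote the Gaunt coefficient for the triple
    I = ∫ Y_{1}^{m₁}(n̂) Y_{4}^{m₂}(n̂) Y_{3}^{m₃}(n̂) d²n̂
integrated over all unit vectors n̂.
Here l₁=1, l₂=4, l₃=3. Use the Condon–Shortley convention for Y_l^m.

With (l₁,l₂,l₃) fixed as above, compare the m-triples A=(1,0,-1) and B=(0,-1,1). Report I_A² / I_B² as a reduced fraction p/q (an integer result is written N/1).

Same 1,4,3: normalisation and zero-m 3j drop out of the ratio.
A: Δ: 2! 0! 6! / 9! → 1/252; sum: t=0:+1/96 = 1/96; 3j²(1 4 3; 1 0 -1) = Δ·Π!·Σ² = 1/42  (sign +1)
B: Δ: 2! 0! 6! / 9! → 1/252; sum: t=1:−1/48 = -1/48; 3j²(1 4 3; 0 -1 1) = Δ·Π!·Σ² = 5/84  (sign -1)
I_A²/I_B² = (1/42)/(5/84) = 2/5

2/5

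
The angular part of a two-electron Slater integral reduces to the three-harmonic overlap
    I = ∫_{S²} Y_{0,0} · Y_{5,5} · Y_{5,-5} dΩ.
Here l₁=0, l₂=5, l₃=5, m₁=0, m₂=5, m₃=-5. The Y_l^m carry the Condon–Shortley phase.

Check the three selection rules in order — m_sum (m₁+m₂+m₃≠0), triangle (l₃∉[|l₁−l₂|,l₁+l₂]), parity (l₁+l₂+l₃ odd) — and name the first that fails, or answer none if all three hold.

none

m₁+m₂+m₃ = 0 + 5 − 5 = 0  ✓
triangle: |0−5|=5 ≤ l₃=5 ≤ 0+5=5  ✓
parity: l₁+l₂+l₃ = 10 is even  ✓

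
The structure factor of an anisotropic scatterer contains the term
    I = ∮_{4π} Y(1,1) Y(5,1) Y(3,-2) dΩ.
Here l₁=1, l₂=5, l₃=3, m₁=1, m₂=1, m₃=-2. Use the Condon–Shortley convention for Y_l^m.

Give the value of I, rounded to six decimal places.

l₃=3 ∉ [4,6] — triangle fails ⇒ I = 0

0.000000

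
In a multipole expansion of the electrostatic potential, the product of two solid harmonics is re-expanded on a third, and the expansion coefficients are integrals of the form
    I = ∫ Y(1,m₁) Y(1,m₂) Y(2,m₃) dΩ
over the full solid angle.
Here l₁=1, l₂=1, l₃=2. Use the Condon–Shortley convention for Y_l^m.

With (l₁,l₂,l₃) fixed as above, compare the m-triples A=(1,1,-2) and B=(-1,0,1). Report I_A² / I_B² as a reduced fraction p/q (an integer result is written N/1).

2/1

l's match ⇒ only the (l;m) 3-j factors differ between A and B.
A: triangle coeff Δ(1,1,2) = 1/30; Σ_t [0,0]: t=0:+1/4 = 1/4; (3j)²=1/5 [(1 1 2; 1 1 -2)], sign=+1
B: triangle coeff Δ(1,1,2) = 1/30; Σ_t [0,0]: t=0:+1/2 = 1/2; (3j)²=1/10 [(1 1 2; -1 0 1)], sign=-1
I_A²/I_B² = (1/5)/(1/10) = 2/1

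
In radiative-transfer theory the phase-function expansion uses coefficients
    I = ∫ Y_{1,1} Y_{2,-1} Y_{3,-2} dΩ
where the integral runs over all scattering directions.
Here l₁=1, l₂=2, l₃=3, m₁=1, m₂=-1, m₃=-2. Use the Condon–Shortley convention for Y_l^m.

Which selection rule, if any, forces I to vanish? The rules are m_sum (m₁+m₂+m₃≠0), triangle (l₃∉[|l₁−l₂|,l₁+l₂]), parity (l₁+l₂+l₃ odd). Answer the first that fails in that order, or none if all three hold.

m₁+m₂+m₃ = 1 − 1 − 2 = -2  ✗
triangle: |1−2|=1 ≤ l₃=3 ≤ 1+2=3
parity: l₁+l₂+l₃ = 6 is even

m_sum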